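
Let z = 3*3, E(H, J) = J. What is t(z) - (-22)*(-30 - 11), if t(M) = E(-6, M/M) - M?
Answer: -910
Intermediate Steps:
z = 9
t(M) = 1 - M (t(M) = M/M - M = 1 - M)
t(z) - (-22)*(-30 - 11) = (1 - 1*9) - (-22)*(-30 - 11) = (1 - 9) - (-22)*(-41) = -8 - 1*902 = -8 - 902 = -910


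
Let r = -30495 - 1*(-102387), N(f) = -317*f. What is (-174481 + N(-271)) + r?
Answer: -16682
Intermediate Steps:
r = 71892 (r = -30495 + 102387 = 71892)
(-174481 + N(-271)) + r = (-174481 - 317*(-271)) + 71892 = (-174481 + 85907) + 71892 = -88574 + 71892 = -16682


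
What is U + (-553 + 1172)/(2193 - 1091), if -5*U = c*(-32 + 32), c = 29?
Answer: 619/1102 ≈ 0.56171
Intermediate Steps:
U = 0 (U = -29*(-32 + 32)/5 = -29*0/5 = -⅕*0 = 0)
U + (-553 + 1172)/(2193 - 1091) = 0 + (-553 + 1172)/(2193 - 1091) = 0 + 619/1102 = 619/1102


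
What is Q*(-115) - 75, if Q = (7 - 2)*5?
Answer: -2950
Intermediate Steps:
Q = 25 (Q = 5*5 = 25)
Q*(-115) - 75 = 25*(-115) - 75 = -2875 - 75 = -2950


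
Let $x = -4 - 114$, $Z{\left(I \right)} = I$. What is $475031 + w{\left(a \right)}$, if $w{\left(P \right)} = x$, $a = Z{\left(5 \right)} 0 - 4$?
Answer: $474913$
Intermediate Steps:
$a = -4$ ($a = 5 \cdot 0 - 4 = 0 - 4 = -4$)
$x = -118$
$w{\left(P \right)} = -118$
$475031 + w{\left(a \right)} = 475031 - 118 = 474913$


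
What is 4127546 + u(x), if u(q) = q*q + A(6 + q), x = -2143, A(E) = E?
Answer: 8717858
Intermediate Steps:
u(q) = 6 + q + q² (u(q) = q*q + (6 + q) = q² + (6 + q) = 6 + q + q²)
4127546 + u(x) = 4127546 + (6 - 2143 + (-2143)²) = 4127546 + (6 - 2143 + 4592449) = 4127546 + 4590312 = 8717858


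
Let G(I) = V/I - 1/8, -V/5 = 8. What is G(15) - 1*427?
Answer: -10315/24 ≈ -429.79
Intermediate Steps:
V = -40 (V = -5*8 = -40)
G(I) = -1/8 - 40/I (G(I) = -40/I - 1/8 = -1/8 - 40/I)
G(15) - 1*427 = (1/8)*(-320 - 1*15)/15 - 1*427 = (1/8)*(1/15)*(-320 - 15) - 427 = (1/8)*(1/15)*(-335) - 427 = -67/24 - 427 = -10315/24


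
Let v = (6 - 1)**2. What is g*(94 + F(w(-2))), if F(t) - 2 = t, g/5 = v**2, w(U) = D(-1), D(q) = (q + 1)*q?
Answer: 300000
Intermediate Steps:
D(q) = q*(1 + q) (D(q) = (1 + q)*q = q*(1 + q))
w(U) = 0 (w(U) = -(1 - 1) = -1*0 = 0)
v = 25 (v = 5**2 = 25)
g = 3125 (g = 5*25**2 = 5*625 = 3125)
F(t) = 2 + t
g*(94 + F(w(-2))) = 3125*(94 + (2 + 0)) = 3125*(94 + 2) = 3125*96 = 300000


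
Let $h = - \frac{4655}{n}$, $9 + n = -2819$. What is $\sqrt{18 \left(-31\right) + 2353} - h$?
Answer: $- \frac{665}{404} + \sqrt{1795} \approx 40.721$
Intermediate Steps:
$n = -2828$ ($n = -9 - 2819 = -2828$)
$h = \frac{665}{404}$ ($h = - \frac{4655}{-2828} = \left(-4655\right) \left(- \frac{1}{2828}\right) = \frac{665}{404} \approx 1.646$)
$\sqrt{18 \left(-31\right) + 2353} - h = \sqrt{18 \left(-31\right) + 2353} - \frac{665}{404} = \sqrt{-558 + 2353} - \frac{665}{404} = \sqrt{1795} - \frac{665}{404} = - \frac{665}{404} + \sqrt{1795}$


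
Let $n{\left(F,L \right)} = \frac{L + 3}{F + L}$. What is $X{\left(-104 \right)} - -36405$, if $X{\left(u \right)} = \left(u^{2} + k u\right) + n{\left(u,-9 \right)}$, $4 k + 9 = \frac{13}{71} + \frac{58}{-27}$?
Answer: $\frac{10290828503}{216621} \approx 47506.0$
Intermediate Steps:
$k = - \frac{5255}{1917}$ ($k = - \frac{9}{4} + \frac{\frac{13}{71} + \frac{58}{-27}}{4} = - \frac{9}{4} + \frac{13 \cdot \frac{1}{71} + 58 \left(- \frac{1}{27}\right)}{4} = - \frac{9}{4} + \frac{\frac{13}{71} - \frac{58}{27}}{4} = - \frac{9}{4} + \frac{1}{4} \left(- \frac{3767}{1917}\right) = - \frac{9}{4} - \frac{3767}{7668} = - \frac{5255}{1917} \approx -2.7413$)
$n{\left(F,L \right)} = \frac{3 + L}{F + L}$
$X{\left(u \right)} = u^{2} - \frac{6}{-9 + u} - \frac{5255 u}{1917}$ ($X{\left(u \right)} = \left(u^{2} - \frac{5255 u}{1917}\right) + \frac{3 - 9}{u - 9} = \left(u^{2} - \frac{5255 u}{1917}\right) + \frac{1}{-9 + u} \left(-6\right) = \left(u^{2} - \frac{5255 u}{1917}\right) - \frac{6}{-9 + u} = u^{2} - \frac{6}{-9 + u} - \frac{5255 u}{1917}$)
$X{\left(-104 \right)} - -36405 = \frac{-11502 - 104 \left(-5255 + 1917 \left(-104\right)\right) \left(-9 - 104\right)}{1917 \left(-9 - 104\right)} - -36405 = \frac{-11502 - 104 \left(-5255 - 199368\right) \left(-113\right)}{1917 \left(-113\right)} + 36405 = \frac{1}{1917} \left(- \frac{1}{113}\right) \left(-11502 - \left(-21280792\right) \left(-113\right)\right) + 36405 = \frac{1}{1917} \left(- \frac{1}{113}\right) \left(-11502 - 2404729496\right) + 36405 = \frac{1}{1917} \left(- \frac{1}{113}\right) \left(-2404740998\right) + 36405 = \frac{2404740998}{216621} + 36405 = \frac{10290828503}{216621}$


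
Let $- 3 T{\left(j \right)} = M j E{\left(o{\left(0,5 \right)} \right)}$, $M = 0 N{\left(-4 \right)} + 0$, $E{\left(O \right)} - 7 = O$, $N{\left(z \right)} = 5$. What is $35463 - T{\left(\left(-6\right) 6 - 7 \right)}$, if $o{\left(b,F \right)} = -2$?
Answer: $35463$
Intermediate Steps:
$E{\left(O \right)} = 7 + O$
$M = 0$ ($M = 0 \cdot 5 + 0 = 0 + 0 = 0$)
$T{\left(j \right)} = 0$ ($T{\left(j \right)} = - \frac{0 j \left(7 - 2\right)}{3} = - \frac{0 \cdot 5}{3} = \left(- \frac{1}{3}\right) 0 = 0$)
$35463 - T{\left(\left(-6\right) 6 - 7 \right)} = 35463 - 0 = 35463 + 0 = 35463$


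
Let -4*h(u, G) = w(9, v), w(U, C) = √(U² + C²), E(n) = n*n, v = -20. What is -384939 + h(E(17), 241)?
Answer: -384939 - √481/4 ≈ -3.8494e+5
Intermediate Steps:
E(n) = n²
w(U, C) = √(C² + U²)
h(u, G) = -√481/4 (h(u, G) = -√((-20)² + 9²)/4 = -√(400 + 81)/4 = -√481/4)
-384939 + h(E(17), 241) = -384939 - √481/4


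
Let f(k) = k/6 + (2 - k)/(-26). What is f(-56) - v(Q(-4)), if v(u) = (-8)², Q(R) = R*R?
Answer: -2947/39 ≈ -75.564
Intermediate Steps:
Q(R) = R²
f(k) = -1/13 + 8*k/39 (f(k) = k*(⅙) + (2 - k)*(-1/26) = k/6 + (-1/13 + k/26) = -1/13 + 8*k/39)
v(u) = 64
f(-56) - v(Q(-4)) = (-1/13 + (8/39)*(-56)) - 1*64 = (-1/13 - 448/39) - 64 = -451/39 - 64 = -2947/39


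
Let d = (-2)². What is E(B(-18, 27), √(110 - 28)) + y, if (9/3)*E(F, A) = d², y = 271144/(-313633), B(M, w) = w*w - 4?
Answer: 4204696/940899 ≈ 4.4688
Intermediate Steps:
B(M, w) = -4 + w² (B(M, w) = w² - 4 = -4 + w²)
y = -271144/313633 (y = 271144*(-1/313633) = -271144/313633 ≈ -0.86453)
d = 4
E(F, A) = 16/3 (E(F, A) = (⅓)*4² = (⅓)*16 = 16/3)
E(B(-18, 27), √(110 - 28)) + y = 16/3 - 271144/313633 = 4204696/940899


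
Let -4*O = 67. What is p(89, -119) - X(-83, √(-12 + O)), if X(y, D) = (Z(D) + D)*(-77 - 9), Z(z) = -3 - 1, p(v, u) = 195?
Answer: -149 + 43*I*√115 ≈ -149.0 + 461.12*I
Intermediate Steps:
O = -67/4 (O = -¼*67 = -67/4 ≈ -16.750)
Z(z) = -4
X(y, D) = 344 - 86*D (X(y, D) = (-4 + D)*(-77 - 9) = (-4 + D)*(-86) = 344 - 86*D)
p(89, -119) - X(-83, √(-12 + O)) = 195 - (344 - 86*√(-12 - 67/4)) = 195 - (344 - 43*I*√115) = 195 + (-344 + 43*I*√115) = -149 + 43*I*√115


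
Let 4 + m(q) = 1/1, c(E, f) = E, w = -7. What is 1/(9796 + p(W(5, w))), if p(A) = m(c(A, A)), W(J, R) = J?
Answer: 1/9793 ≈ 0.00010211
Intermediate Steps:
m(q) = -3 (m(q) = -4 + 1/1 = -4 + 1 = -3)
p(A) = -3
1/(9796 + p(W(5, w))) = 1/(9796 - 3) = 1/9793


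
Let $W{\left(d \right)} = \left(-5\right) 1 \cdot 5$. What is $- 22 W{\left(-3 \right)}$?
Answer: $550$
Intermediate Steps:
$W{\left(d \right)} = -25$ ($W{\left(d \right)} = \left(-5\right) 5 = -25$)
$- 22 W{\left(-3 \right)} = \left(-22\right) \left(-25\right) = 550$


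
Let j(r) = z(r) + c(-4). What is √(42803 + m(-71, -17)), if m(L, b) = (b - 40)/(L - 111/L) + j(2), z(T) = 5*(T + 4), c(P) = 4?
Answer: √1041168953010/4930 ≈ 206.97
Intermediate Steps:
z(T) = 20 + 5*T (z(T) = 5*(4 + T) = 20 + 5*T)
j(r) = 24 + 5*r (j(r) = (20 + 5*r) + 4 = 24 + 5*r)
m(L, b) = 34 + (-40 + b)/(L - 111/L) (m(L, b) = (b - 40)/(L - 111/L) + (24 + 5*2) = (-40 + b)/(L - 111/L) + (24 + 10) = (-40 + b)/(L - 111/L) + 34 = 34 + (-40 + b)/(L - 111/L))
√(42803 + m(-71, -17)) = √(42803 + (-3774 - 40*(-71) + 34*(-71)² - 71*(-17))/(-111 + (-71)²)) = √(42803 + (-3774 + 2840 + 34*5041 + 1207)/(-111 + 5041)) = √(42803 + (-3774 + 2840 + 171394 + 1207)/4930) = √(42803 + (1/4930)*171667) = √(42803 + 171667/4930) = √(211190457/4930) = √1041168953010/4930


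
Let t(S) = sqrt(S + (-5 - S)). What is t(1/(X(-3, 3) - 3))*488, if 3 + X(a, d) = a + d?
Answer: 488*I*sqrt(5) ≈ 1091.2*I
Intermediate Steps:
X(a, d) = -3 + a + d (X(a, d) = -3 + (a + d) = -3 + a + d)
t(S) = I*sqrt(5) (t(S) = sqrt(-5) = I*sqrt(5))
t(1/(X(-3, 3) - 3))*488 = (I*sqrt(5))*488 = 488*I*sqrt(5)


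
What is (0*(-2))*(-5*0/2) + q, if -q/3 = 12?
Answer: -36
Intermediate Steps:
q = -36 (q = -3*12 = -36)
(0*(-2))*(-5*0/2) + q = (0*(-2))*(-5*0/2) - 36 = 0*(0*(½)) - 36 = 0*0 - 36 = 0 - 36 = -36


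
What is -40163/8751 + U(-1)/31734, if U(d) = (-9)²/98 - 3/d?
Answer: -13877879699/3023890548 ≈ -4.5894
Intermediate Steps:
U(d) = 81/98 - 3/d (U(d) = 81*(1/98) - 3/d = 81/98 - 3/d)
-40163/8751 + U(-1)/31734 = -40163/8751 + (81/98 - 3/(-1))/31734 = -40163*1/8751 + (81/98 - 3*(-1))*(1/31734) = -40163/8751 + (81/98 + 3)*(1/31734) = -40163/8751 + (375/98)*(1/31734) = -40163/8751 + 125/1036644 = -13877879699/3023890548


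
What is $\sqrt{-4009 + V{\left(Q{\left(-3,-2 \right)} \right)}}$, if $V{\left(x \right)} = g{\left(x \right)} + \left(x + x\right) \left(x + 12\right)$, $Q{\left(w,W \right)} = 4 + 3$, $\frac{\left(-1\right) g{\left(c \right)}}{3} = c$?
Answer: $2 i \sqrt{941} \approx 61.351 i$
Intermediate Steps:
$g{\left(c \right)} = - 3 c$
$Q{\left(w,W \right)} = 7$
$V{\left(x \right)} = - 3 x + 2 x \left(12 + x\right)$ ($V{\left(x \right)} = - 3 x + \left(x + x\right) \left(x + 12\right) = - 3 x + 2 x \left(12 + x\right)$)
$\sqrt{-4009 + V{\left(Q{\left(-3,-2 \right)} \right)}} = \sqrt{-4009 + 7 \left(21 + 2 \cdot 7\right)} = \sqrt{-4009 + 7 \left(21 + 14\right)} = \sqrt{-4009 + 7 \cdot 35} = \sqrt{-4009 + 245} = \sqrt{-3764} = 2 i \sqrt{941}$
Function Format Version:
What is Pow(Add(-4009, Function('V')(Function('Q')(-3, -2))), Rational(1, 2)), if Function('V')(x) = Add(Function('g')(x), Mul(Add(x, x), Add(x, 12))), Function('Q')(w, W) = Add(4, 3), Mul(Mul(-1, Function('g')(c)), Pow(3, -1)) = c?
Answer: Mul(2, I, Pow(941, Rational(1, 2))) ≈ Mul(61.351, I)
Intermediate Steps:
Function('g')(c) = Mul(-3, c)
Function('Q')(w, W) = 7
Function('V')(x) = Add(Mul(-3, x), Mul(2, x, Add(12, x))) (Function('V')(x) = Add(Mul(-3, x), Mul(Add(x, x), Add(x, 12))) = Add(Mul(-3, x), Mul(Mul(2, x), Add(12, x))) = Add(Mul(-3, x), Mul(2, x, Add(12, x))))
Pow(Add(-4009, Function('V')(Function('Q')(-3, -2))), Rational(1, 2)) = Pow(Add(-4009, Mul(7, Add(21, Mul(2, 7)))), Rational(1, 2)) = Pow(Add(-4009, Mul(7, Add(21, 14))), Rational(1, 2)) = Pow(Add(-4009, Mul(7, 35)), Rational(1, 2)) = Pow(Add(-4009, 245), Rational(1, 2)) = Pow(-3764, Rational(1, 2)) = Mul(2, I, Pow(941, Rational(1, 2)))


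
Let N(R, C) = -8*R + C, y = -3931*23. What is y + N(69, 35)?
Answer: -90930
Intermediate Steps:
y = -90413
N(R, C) = C - 8*R
y + N(69, 35) = -90413 + (35 - 8*69) = -90413 + (35 - 552) = -90413 - 517 = -90930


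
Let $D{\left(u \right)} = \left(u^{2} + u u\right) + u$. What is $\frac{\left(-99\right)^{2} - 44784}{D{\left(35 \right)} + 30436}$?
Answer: $- \frac{34983}{32921} \approx -1.0626$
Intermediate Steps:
$D{\left(u \right)} = u + 2 u^{2}$ ($D{\left(u \right)} = \left(u^{2} + u^{2}\right) + u = 2 u^{2} + u = u + 2 u^{2}$)
$\frac{\left(-99\right)^{2} - 44784}{D{\left(35 \right)} + 30436} = \frac{\left(-99\right)^{2} - 44784}{35 \left(1 + 2 \cdot 35\right) + 30436} = \frac{9801 - 44784}{35 \left(1 + 70\right) + 30436} = - \frac{34983}{35 \cdot 71 + 30436} = - \frac{34983}{2485 + 30436} = - \frac{34983}{32921}$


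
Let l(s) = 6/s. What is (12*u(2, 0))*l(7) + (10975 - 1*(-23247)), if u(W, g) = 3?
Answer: 239770/7 ≈ 34253.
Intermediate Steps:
(12*u(2, 0))*l(7) + (10975 - 1*(-23247)) = (12*3)*(6/7) + (10975 - 1*(-23247)) = 36*(6*(⅐)) + (10975 + 23247) = 36*(6/7) + 34222 = 216/7 + 34222 = 239770/7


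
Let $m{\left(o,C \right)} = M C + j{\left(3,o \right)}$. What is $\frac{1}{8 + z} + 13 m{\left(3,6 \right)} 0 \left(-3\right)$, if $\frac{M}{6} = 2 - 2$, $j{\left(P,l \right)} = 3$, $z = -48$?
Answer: $- \frac{1}{40} \approx -0.025$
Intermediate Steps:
$M = 0$ ($M = 6 \left(2 - 2\right) = 6 \cdot 0 = 0$)
$m{\left(o,C \right)} = 3$ ($m{\left(o,C \right)} = 0 C + 3 = 0 + 3 = 3$)
$\frac{1}{8 + z} + 13 m{\left(3,6 \right)} 0 \left(-3\right) = \frac{1}{8 - 48} + 13 \cdot 3 \cdot 0 \left(-3\right) = \frac{1}{-40} + 13 \cdot 0 \left(-3\right) = - \frac{1}{40} + 13 \cdot 0 = - \frac{1}{40} + 0 = - \frac{1}{40}$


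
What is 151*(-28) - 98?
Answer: -4326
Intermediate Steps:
151*(-28) - 98 = -4228 - 98 = -4326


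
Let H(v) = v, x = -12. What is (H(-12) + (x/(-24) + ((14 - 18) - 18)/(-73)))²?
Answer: 2673225/21316 ≈ 125.41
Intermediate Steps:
(H(-12) + (x/(-24) + ((14 - 18) - 18)/(-73)))² = (-12 + (-12/(-24) + ((14 - 18) - 18)/(-73)))² = (-12 + (-12*(-1/24) + (-4 - 18)*(-1/73)))² = (-12 + (½ - 22*(-1/73)))² = (-12 + (½ + 22/73))² = (-12 + 117/146)² = (-1635/146)² = 2673225/21316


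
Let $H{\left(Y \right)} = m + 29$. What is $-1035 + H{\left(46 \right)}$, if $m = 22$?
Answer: $-984$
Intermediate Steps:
$H{\left(Y \right)} = 51$ ($H{\left(Y \right)} = 22 + 29 = 51$)
$-1035 + H{\left(46 \right)} = -1035 + 51 = -984$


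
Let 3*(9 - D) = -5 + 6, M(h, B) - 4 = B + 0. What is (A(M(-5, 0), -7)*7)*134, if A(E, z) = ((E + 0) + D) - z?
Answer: 55342/3 ≈ 18447.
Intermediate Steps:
M(h, B) = 4 + B (M(h, B) = 4 + (B + 0) = 4 + B)
D = 26/3 (D = 9 - (-5 + 6)/3 = 9 - 1/3*1 = 9 - 1/3 = 26/3 ≈ 8.6667)
A(E, z) = 26/3 + E - z (A(E, z) = ((E + 0) + 26/3) - z = (E + 26/3) - z = (26/3 + E) - z = 26/3 + E - z)
(A(M(-5, 0), -7)*7)*134 = ((26/3 + (4 + 0) - 1*(-7))*7)*134 = ((26/3 + 4 + 7)*7)*134 = ((59/3)*7)*134 = (413/3)*134 = 55342/3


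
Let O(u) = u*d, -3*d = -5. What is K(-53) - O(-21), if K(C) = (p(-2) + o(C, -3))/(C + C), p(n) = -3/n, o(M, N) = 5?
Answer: 7407/212 ≈ 34.939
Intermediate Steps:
d = 5/3 (d = -⅓*(-5) = 5/3 ≈ 1.6667)
O(u) = 5*u/3 (O(u) = u*(5/3) = 5*u/3)
K(C) = 13/(4*C) (K(C) = (-3/(-2) + 5)/(C + C) = (-3*(-½) + 5)/((2*C)) = (3/2 + 5)*(1/(2*C)) = 13*(1/(2*C))/2 = 13/(4*C))
K(-53) - O(-21) = (13/4)/(-53) - 5*(-21)/3 = (13/4)*(-1/53) - 1*(-35) = -13/212 + 35 = 7407/212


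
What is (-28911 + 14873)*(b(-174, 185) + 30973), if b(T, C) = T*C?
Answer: 17084246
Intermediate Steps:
b(T, C) = C*T
(-28911 + 14873)*(b(-174, 185) + 30973) = (-28911 + 14873)*(185*(-174) + 30973) = -14038*(-32190 + 30973) = -14038*(-1217) = 17084246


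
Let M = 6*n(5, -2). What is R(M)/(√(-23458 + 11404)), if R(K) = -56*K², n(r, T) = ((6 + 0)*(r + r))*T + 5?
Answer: 634800*I*√246/41 ≈ 2.4284e+5*I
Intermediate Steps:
n(r, T) = 5 + 12*T*r (n(r, T) = (6*(2*r))*T + 5 = (12*r)*T + 5 = 12*T*r + 5 = 5 + 12*T*r)
M = -690 (M = 6*(5 + 12*(-2)*5) = 6*(5 - 120) = 6*(-115) = -690)
R(M)/(√(-23458 + 11404)) = (-56*(-690)²)/(√(-23458 + 11404)) = (-56*476100)/(√(-12054)) = -26661600*(-I*√246/1722) = -(-634800)*I*√246/41 = 634800*I*√246/41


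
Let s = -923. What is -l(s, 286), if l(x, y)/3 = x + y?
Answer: 1911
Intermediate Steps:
l(x, y) = 3*x + 3*y (l(x, y) = 3*(x + y) = 3*x + 3*y)
-l(s, 286) = -(3*(-923) + 3*286) = -(-2769 + 858) = -1*(-1911) = 1911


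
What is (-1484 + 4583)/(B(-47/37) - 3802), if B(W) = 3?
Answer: -3099/3799 ≈ -0.81574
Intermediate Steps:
(-1484 + 4583)/(B(-47/37) - 3802) = (-1484 + 4583)/(3 - 3802) = 3099/(-3799) = 3099*(-1/3799) = -3099/3799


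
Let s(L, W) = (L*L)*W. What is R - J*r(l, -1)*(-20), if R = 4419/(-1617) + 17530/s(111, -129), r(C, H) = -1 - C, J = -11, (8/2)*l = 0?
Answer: 186121471093/856691451 ≈ 217.26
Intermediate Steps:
l = 0 (l = (¼)*0 = 0)
s(L, W) = W*L² (s(L, W) = L²*W = W*L²)
R = -2350648127/856691451 (R = 4419/(-1617) + 17530/((-129*111²)) = 4419*(-1/1617) + 17530/((-129*12321)) = -1473/539 + 17530/(-1589409) = -1473/539 + 17530*(-1/1589409) = -1473/539 - 17530/1589409 = -2350648127/856691451 ≈ -2.7439)
R - J*r(l, -1)*(-20) = -2350648127/856691451 - (-11*(-1 - 1*0))*(-20) = -2350648127/856691451 - (-11*(-1 + 0))*(-20) = -2350648127/856691451 - (-11*(-1))*(-20) = -2350648127/856691451 - 11*(-20) = -2350648127/856691451 - 1*(-220) = -2350648127/856691451 + 220 = 186121471093/856691451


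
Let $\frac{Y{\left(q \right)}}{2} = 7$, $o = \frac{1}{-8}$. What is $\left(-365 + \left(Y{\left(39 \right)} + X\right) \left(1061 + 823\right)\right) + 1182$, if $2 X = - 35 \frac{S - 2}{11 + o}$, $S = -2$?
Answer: $\frac{1140277}{29} \approx 39320.0$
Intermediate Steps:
$o = - \frac{1}{8} \approx -0.125$
$Y{\left(q \right)} = 14$ ($Y{\left(q \right)} = 2 \cdot 7 = 14$)
$X = \frac{560}{87}$ ($X = \frac{\left(-35\right) \frac{-2 - 2}{11 - \frac{1}{8}}}{2} = \frac{\left(-35\right) \left(- \frac{4}{\frac{87}{8}}\right)}{2} = \frac{\left(-35\right) \left(\left(-4\right) \frac{8}{87}\right)}{2} = \frac{\left(-35\right) \left(- \frac{32}{87}\right)}{2} = \frac{1}{2} \cdot \frac{1120}{87} = \frac{560}{87} \approx 6.4368$)
$\left(-365 + \left(Y{\left(39 \right)} + X\right) \left(1061 + 823\right)\right) + 1182 = \left(-365 + \left(14 + \frac{560}{87}\right) \left(1061 + 823\right)\right) + 1182 = \left(-365 + \frac{1778}{87} \cdot 1884\right) + 1182 = \left(-365 + \frac{1116584}{29}\right) + 1182 = \frac{1105999}{29} + 1182 = \frac{1140277}{29}$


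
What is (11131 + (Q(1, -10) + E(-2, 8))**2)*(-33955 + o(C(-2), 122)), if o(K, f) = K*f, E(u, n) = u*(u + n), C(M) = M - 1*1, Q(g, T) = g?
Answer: -386179892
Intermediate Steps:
C(M) = -1 + M (C(M) = M - 1 = -1 + M)
E(u, n) = u*(n + u)
(11131 + (Q(1, -10) + E(-2, 8))**2)*(-33955 + o(C(-2), 122)) = (11131 + (1 - 2*(8 - 2))**2)*(-33955 + (-1 - 2)*122) = (11131 + (1 - 2*6)**2)*(-33955 - 3*122) = (11131 + (1 - 12)**2)*(-33955 - 366) = (11131 + (-11)**2)*(-34321) = (11131 + 121)*(-34321) = 11252*(-34321) = -386179892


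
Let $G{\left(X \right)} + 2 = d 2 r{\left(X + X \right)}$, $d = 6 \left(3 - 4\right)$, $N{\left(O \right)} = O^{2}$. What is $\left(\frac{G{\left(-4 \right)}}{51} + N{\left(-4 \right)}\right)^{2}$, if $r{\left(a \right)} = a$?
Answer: $\frac{828100}{2601} \approx 318.38$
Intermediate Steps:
$d = -6$ ($d = 6 \left(-1\right) = -6$)
$G{\left(X \right)} = -2 - 24 X$ ($G{\left(X \right)} = -2 + \left(-6\right) 2 \left(X + X\right) = -2 - 12 \cdot 2 X = -2 - 24 X$)
$\left(\frac{G{\left(-4 \right)}}{51} + N{\left(-4 \right)}\right)^{2} = \left(\frac{-2 - -96}{51} + \left(-4\right)^{2}\right)^{2} = \left(\left(-2 + 96\right) \frac{1}{51} + 16\right)^{2} = \left(94 \cdot \frac{1}{51} + 16\right)^{2} = \left(\frac{94}{51} + 16\right)^{2} = \left(\frac{910}{51}\right)^{2} = \frac{828100}{2601}$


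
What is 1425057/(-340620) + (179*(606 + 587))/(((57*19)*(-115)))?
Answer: -16681473547/2828167860 ≈ -5.8983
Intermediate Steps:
1425057/(-340620) + (179*(606 + 587))/(((57*19)*(-115))) = 1425057*(-1/340620) + (179*1193)/((1083*(-115))) = -475019/113540 + 213547/(-124545) = -475019/113540 + 213547*(-1/124545) = -475019/113540 - 213547/124545 = -16681473547/2828167860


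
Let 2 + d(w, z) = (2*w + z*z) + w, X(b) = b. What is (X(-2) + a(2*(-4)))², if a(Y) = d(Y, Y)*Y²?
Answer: 5904900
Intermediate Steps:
d(w, z) = -2 + z² + 3*w (d(w, z) = -2 + ((2*w + z*z) + w) = -2 + ((2*w + z²) + w) = -2 + ((z² + 2*w) + w) = -2 + (z² + 3*w) = -2 + z² + 3*w)
a(Y) = Y²*(-2 + Y² + 3*Y) (a(Y) = (-2 + Y² + 3*Y)*Y² = Y²*(-2 + Y² + 3*Y))
(X(-2) + a(2*(-4)))² = (-2 + (2*(-4))²*(-2 + (2*(-4))² + 3*(2*(-4))))² = (-2 + (-8)²*(-2 + (-8)² + 3*(-8)))² = (-2 + 64*(-2 + 64 - 24))² = (-2 + 64*38)² = (-2 + 2432)² = 2430² = 5904900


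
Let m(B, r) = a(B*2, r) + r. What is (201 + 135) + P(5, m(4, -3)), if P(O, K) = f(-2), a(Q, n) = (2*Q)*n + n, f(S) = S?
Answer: 334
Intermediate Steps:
a(Q, n) = n + 2*Q*n (a(Q, n) = 2*Q*n + n = n + 2*Q*n)
m(B, r) = r + r*(1 + 4*B) (m(B, r) = r*(1 + 2*(B*2)) + r = r*(1 + 2*(2*B)) + r = r*(1 + 4*B) + r = r + r*(1 + 4*B))
P(O, K) = -2
(201 + 135) + P(5, m(4, -3)) = (201 + 135) - 2 = 336 - 2 = 334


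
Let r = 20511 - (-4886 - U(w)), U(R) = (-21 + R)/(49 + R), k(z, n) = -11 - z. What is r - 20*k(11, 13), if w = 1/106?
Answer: 26844198/1039 ≈ 25837.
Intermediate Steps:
w = 1/106 ≈ 0.0094340
U(R) = (-21 + R)/(49 + R)
r = 26387038/1039 (r = 20511 - (-4886 - (-21 + 1/106)/(49 + 1/106)) = 20511 - (-4886 - (-2225)/(5195/106*106)) = 20511 - (-4886 - 106*(-2225)/(5195*106)) = 20511 - (-4886 - 1*(-445/1039)) = 20511 - (-4886 + 445/1039) = 20511 - 1*(-5076109/1039) = 20511 + 5076109/1039 = 26387038/1039 ≈ 25397.)
r - 20*k(11, 13) = 26387038/1039 - 20*(-11 - 1*11) = 26387038/1039 - 20*(-11 - 11) = 26387038/1039 - 20*(-22) = 26387038/1039 + 440 = 26844198/1039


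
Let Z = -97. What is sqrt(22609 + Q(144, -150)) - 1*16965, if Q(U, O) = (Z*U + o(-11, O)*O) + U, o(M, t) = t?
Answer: -16965 + sqrt(31285) ≈ -16788.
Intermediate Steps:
Q(U, O) = O**2 - 96*U (Q(U, O) = (-97*U + O*O) + U = (-97*U + O**2) + U = (O**2 - 97*U) + U = O**2 - 96*U)
sqrt(22609 + Q(144, -150)) - 1*16965 = sqrt(22609 + ((-150)**2 - 96*144)) - 1*16965 = sqrt(22609 + (22500 - 13824)) - 16965 = sqrt(22609 + 8676) - 16965 = sqrt(31285) - 16965 = -16965 + sqrt(31285)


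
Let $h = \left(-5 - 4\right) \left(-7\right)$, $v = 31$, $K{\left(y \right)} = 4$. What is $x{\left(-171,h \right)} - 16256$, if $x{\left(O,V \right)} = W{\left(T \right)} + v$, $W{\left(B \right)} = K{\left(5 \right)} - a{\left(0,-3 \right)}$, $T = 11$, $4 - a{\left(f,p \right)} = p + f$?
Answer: $-16228$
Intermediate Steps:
$a{\left(f,p \right)} = 4 - f - p$ ($a{\left(f,p \right)} = 4 - \left(p + f\right) = 4 - \left(f + p\right) = 4 - f - p$)
$h = 63$ ($h = \left(-9\right) \left(-7\right) = 63$)
$W{\left(B \right)} = -3$ ($W{\left(B \right)} = 4 - \left(4 - 0 - -3\right) = 4 - \left(4 + 0 + 3\right) = 4 - 7 = -3$)
$x{\left(O,V \right)} = 28$ ($x{\left(O,V \right)} = -3 + 31 = 28$)
$x{\left(-171,h \right)} - 16256 = 28 - 16256 = -16228$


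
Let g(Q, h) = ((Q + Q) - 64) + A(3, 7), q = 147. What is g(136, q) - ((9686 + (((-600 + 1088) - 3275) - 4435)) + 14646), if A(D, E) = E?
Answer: -16895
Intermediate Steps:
g(Q, h) = -57 + 2*Q (g(Q, h) = ((Q + Q) - 64) + 7 = (2*Q - 64) + 7 = (-64 + 2*Q) + 7 = -57 + 2*Q)
g(136, q) - ((9686 + (((-600 + 1088) - 3275) - 4435)) + 14646) = (-57 + 2*136) - ((9686 + (((-600 + 1088) - 3275) - 4435)) + 14646) = (-57 + 272) - ((9686 + ((488 - 3275) - 4435)) + 14646) = 215 - ((9686 + (-2787 - 4435)) + 14646) = 215 - ((9686 - 7222) + 14646) = 215 - (2464 + 14646) = 215 - 1*17110 = 215 - 17110 = -16895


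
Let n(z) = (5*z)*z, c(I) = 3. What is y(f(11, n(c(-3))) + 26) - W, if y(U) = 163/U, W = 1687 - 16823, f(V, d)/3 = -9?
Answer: 14973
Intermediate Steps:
n(z) = 5*z²
f(V, d) = -27 (f(V, d) = 3*(-9) = -27)
W = -15136
y(f(11, n(c(-3))) + 26) - W = 163/(-27 + 26) - 1*(-15136) = 163/(-1) + 15136 = 163*(-1) + 15136 = -163 + 15136 = 14973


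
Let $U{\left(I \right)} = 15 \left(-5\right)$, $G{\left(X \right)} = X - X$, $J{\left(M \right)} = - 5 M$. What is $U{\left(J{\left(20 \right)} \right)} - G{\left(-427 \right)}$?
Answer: $-75$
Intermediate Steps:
$G{\left(X \right)} = 0$
$U{\left(I \right)} = -75$
$U{\left(J{\left(20 \right)} \right)} - G{\left(-427 \right)} = -75 - 0 = -75 + 0 = -75$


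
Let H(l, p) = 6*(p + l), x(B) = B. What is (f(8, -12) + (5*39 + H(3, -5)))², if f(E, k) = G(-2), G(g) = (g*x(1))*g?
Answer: 34969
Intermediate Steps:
G(g) = g² (G(g) = (g*1)*g = g*g = g²)
H(l, p) = 6*l + 6*p (H(l, p) = 6*(l + p) = 6*l + 6*p)
f(E, k) = 4 (f(E, k) = (-2)² = 4)
(f(8, -12) + (5*39 + H(3, -5)))² = (4 + (5*39 + (6*3 + 6*(-5))))² = (4 + (195 + (18 - 30)))² = (4 + (195 - 12))² = (4 + 183)² = 187² = 34969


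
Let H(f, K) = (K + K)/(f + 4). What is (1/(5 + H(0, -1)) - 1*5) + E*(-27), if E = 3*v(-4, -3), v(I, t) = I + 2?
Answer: 1415/9 ≈ 157.22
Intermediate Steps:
v(I, t) = 2 + I
H(f, K) = 2*K/(4 + f) (H(f, K) = (2*K)/(4 + f) = 2*K/(4 + f))
E = -6 (E = 3*(2 - 4) = 3*(-2) = -6)
(1/(5 + H(0, -1)) - 1*5) + E*(-27) = (1/(5 + 2*(-1)/(4 + 0)) - 1*5) - 6*(-27) = (1/(5 + 2*(-1)/4) - 5) + 162 = (1/(5 + 2*(-1)*(1/4)) - 5) + 162 = (1/(5 - 1/2) - 5) + 162 = (1/(9/2) - 5) + 162 = (2/9 - 5) + 162 = -43/9 + 162 = 1415/9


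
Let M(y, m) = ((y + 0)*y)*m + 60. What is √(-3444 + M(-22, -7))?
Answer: 2*I*√1693 ≈ 82.292*I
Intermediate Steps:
M(y, m) = 60 + m*y² (M(y, m) = (y*y)*m + 60 = y²*m + 60 = m*y² + 60 = 60 + m*y²)
√(-3444 + M(-22, -7)) = √(-3444 + (60 - 7*(-22)²)) = √(-3444 + (60 - 7*484)) = √(-3444 + (60 - 3388)) = √(-3444 - 3328) = √(-6772) = 2*I*√1693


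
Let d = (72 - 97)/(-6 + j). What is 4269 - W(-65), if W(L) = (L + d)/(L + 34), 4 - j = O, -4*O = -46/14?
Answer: 10450346/2449 ≈ 4267.2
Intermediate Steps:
O = 23/28 (O = -(-23)/(2*14) = -¼*(-23/7) = 23/28 ≈ 0.82143)
j = 89/28 (j = 4 - 1*23/28 = 4 - 23/28 = 89/28 ≈ 3.1786)
d = 700/79 (d = (72 - 97)/(-6 + 89/28) = -25/(-79/28) = -25*(-28/79) = 700/79 ≈ 8.8608)
W(L) = (700/79 + L)/(34 + L) (W(L) = (L + 700/79)/(L + 34) = (700/79 + L)/(34 + L))
4269 - W(-65) = 4269 - (700/79 - 65)/(34 - 65) = 4269 - (-4435)/((-31)*79) = 4269 - (-1)*(-4435)/(31*79) = 4269 - 1*4435/2449 = 4269 - 4435/2449 = 10450346/2449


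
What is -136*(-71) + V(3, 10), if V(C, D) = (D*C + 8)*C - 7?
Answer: 9763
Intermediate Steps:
V(C, D) = -7 + C*(8 + C*D) (V(C, D) = (C*D + 8)*C - 7 = (8 + C*D)*C - 7 = C*(8 + C*D) - 7 = -7 + C*(8 + C*D))
-136*(-71) + V(3, 10) = -136*(-71) + (-7 + 8*3 + 10*3**2) = 9656 + (-7 + 24 + 10*9) = 9656 + (-7 + 24 + 90) = 9656 + 107 = 9763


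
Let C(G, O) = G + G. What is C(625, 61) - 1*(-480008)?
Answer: 481258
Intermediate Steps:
C(G, O) = 2*G
C(625, 61) - 1*(-480008) = 2*625 - 1*(-480008) = 1250 + 480008 = 481258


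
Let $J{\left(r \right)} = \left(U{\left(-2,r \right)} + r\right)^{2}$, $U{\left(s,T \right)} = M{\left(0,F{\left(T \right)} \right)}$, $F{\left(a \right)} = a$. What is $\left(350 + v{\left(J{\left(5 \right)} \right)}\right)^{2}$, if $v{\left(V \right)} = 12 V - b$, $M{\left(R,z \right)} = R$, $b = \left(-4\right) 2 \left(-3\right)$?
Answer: $391876$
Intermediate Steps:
$b = 24$ ($b = \left(-8\right) \left(-3\right) = 24$)
$U{\left(s,T \right)} = 0$
$J{\left(r \right)} = r^{2}$ ($J{\left(r \right)} = \left(0 + r\right)^{2} = r^{2}$)
$v{\left(V \right)} = -24 + 12 V$ ($v{\left(V \right)} = 12 V - 24 = -24 + 12 V$)
$\left(350 + v{\left(J{\left(5 \right)} \right)}\right)^{2} = \left(350 - \left(24 - 12 \cdot 5^{2}\right)\right)^{2} = \left(350 + \left(-24 + 12 \cdot 25\right)\right)^{2} = \left(350 + \left(-24 + 300\right)\right)^{2} = \left(350 + 276\right)^{2} = 626^{2} = 391876$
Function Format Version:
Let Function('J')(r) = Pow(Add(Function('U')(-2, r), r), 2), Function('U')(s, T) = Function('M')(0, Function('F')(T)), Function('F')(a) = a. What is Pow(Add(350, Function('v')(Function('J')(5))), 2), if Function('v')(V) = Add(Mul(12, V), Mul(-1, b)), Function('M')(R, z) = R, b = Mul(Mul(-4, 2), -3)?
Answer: 391876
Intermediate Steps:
b = 24 (b = Mul(-8, -3) = 24)
Function('U')(s, T) = 0
Function('J')(r) = Pow(r, 2) (Function('J')(r) = Pow(Add(0, r), 2) = Pow(r, 2))
Function('v')(V) = Add(-24, Mul(12, V)) (Function('v')(V) = Add(Mul(12, V), Mul(-1, 24)) = Add(Mul(12, V), -24) = Add(-24, Mul(12, V)))
Pow(Add(350, Function('v')(Function('J')(5))), 2) = Pow(Add(350, Add(-24, Mul(12, Pow(5, 2)))), 2) = Pow(Add(350, Add(-24, Mul(12, 25))), 2) = Pow(Add(350, Add(-24, 300)), 2) = Pow(Add(350, 276), 2) = Pow(626, 2) = 391876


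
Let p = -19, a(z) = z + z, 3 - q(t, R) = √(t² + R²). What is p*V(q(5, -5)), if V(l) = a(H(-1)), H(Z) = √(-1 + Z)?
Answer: -38*I*√2 ≈ -53.74*I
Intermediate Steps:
q(t, R) = 3 - √(R² + t²) (q(t, R) = 3 - √(t² + R²) = 3 - √(R² + t²))
a(z) = 2*z
V(l) = 2*I*√2 (V(l) = 2*√(-1 - 1) = 2*√(-2) = 2*(I*√2) = 2*I*√2)
p*V(q(5, -5)) = -38*I*√2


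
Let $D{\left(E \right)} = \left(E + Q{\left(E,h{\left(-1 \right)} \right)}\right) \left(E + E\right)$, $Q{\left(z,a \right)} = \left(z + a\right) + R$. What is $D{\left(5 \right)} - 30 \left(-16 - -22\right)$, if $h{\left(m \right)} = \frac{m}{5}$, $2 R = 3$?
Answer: $-67$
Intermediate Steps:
$R = \frac{3}{2}$ ($R = \frac{1}{2} \cdot 3 = \frac{3}{2} \approx 1.5$)
$h{\left(m \right)} = \frac{m}{5}$ ($h{\left(m \right)} = m \frac{1}{5} = \frac{m}{5}$)
$Q{\left(z,a \right)} = \frac{3}{2} + a + z$ ($Q{\left(z,a \right)} = \left(z + a\right) + \frac{3}{2} = \left(a + z\right) + \frac{3}{2} = \frac{3}{2} + a + z$)
$D{\left(E \right)} = 2 E \left(\frac{13}{10} + 2 E\right)$ ($D{\left(E \right)} = \left(E + \left(\frac{3}{2} + \frac{1}{5} \left(-1\right) + E\right)\right) \left(E + E\right) = \left(E + \left(\frac{3}{2} - \frac{1}{5} + E\right)\right) 2 E = \left(E + \left(\frac{13}{10} + E\right)\right) 2 E = \left(\frac{13}{10} + 2 E\right) 2 E = 2 E \left(\frac{13}{10} + 2 E\right)$)
$D{\left(5 \right)} - 30 \left(-16 - -22\right) = \frac{1}{5} \cdot 5 \left(13 + 20 \cdot 5\right) - 30 \left(-16 - -22\right) = \frac{1}{5} \cdot 5 \left(13 + 100\right) - 30 \left(-16 + 22\right) = \frac{1}{5} \cdot 5 \cdot 113 - 180 = 113 - 180 = -67$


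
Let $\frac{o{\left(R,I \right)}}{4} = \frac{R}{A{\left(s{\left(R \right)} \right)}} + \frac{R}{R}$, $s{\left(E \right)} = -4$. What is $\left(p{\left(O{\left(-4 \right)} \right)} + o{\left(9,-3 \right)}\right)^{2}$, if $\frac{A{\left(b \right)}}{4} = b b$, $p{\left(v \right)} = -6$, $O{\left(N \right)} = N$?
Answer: $\frac{529}{256} \approx 2.0664$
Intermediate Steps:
$A{\left(b \right)} = 4 b^{2}$ ($A{\left(b \right)} = 4 b b = 4 b^{2}$)
$o{\left(R,I \right)} = 4 + \frac{R}{16}$ ($o{\left(R,I \right)} = 4 \left(\frac{R}{4 \left(-4\right)^{2}} + \frac{R}{R}\right) = 4 \left(\frac{R}{4 \cdot 16} + 1\right) = 4 \left(\frac{R}{64} + 1\right) = 4 \left(1 + \frac{R}{64}\right) = 4 + \frac{R}{16}$)
$\left(p{\left(O{\left(-4 \right)} \right)} + o{\left(9,-3 \right)}\right)^{2} = \left(-6 + \left(4 + \frac{1}{16} \cdot 9\right)\right)^{2} = \left(-6 + \left(4 + \frac{9}{16}\right)\right)^{2} = \left(-6 + \frac{73}{16}\right)^{2} = \left(- \frac{23}{16}\right)^{2} = \frac{529}{256}$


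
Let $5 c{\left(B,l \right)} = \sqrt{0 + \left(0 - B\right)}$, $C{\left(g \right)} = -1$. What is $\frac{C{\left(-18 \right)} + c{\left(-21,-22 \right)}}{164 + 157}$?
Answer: $- \frac{1}{321} + \frac{\sqrt{21}}{1605} \approx -0.00026008$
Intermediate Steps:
$c{\left(B,l \right)} = \frac{\sqrt{- B}}{5}$ ($c{\left(B,l \right)} = \frac{\sqrt{0 + \left(0 - B\right)}}{5} = \frac{\sqrt{0 - B}}{5} = \frac{\sqrt{- B}}{5}$)
$\frac{C{\left(-18 \right)} + c{\left(-21,-22 \right)}}{164 + 157} = \frac{-1 + \frac{\sqrt{\left(-1\right) \left(-21\right)}}{5}}{164 + 157} = \frac{-1 + \frac{\sqrt{21}}{5}}{321} = \left(-1 + \frac{\sqrt{21}}{5}\right) \frac{1}{321} = - \frac{1}{321} + \frac{\sqrt{21}}{1605}$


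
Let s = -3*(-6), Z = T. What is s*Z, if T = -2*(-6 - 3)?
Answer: 324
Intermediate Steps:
T = 18 (T = -2*(-9) = 18)
Z = 18
s = 18
s*Z = 18*18 = 324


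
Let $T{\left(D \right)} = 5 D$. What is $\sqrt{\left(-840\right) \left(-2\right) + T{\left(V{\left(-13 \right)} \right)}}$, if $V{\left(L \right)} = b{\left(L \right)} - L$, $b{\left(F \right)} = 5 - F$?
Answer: $\sqrt{1835} \approx 42.837$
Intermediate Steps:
$V{\left(L \right)} = 5 - 2 L$ ($V{\left(L \right)} = \left(5 - L\right) - L = 5 - 2 L$)
$\sqrt{\left(-840\right) \left(-2\right) + T{\left(V{\left(-13 \right)} \right)}} = \sqrt{\left(-840\right) \left(-2\right) + 5 \left(5 - -26\right)} = \sqrt{1680 + 5 \left(5 + 26\right)} = \sqrt{1680 + 5 \cdot 31} = \sqrt{1680 + 155} = \sqrt{1835}$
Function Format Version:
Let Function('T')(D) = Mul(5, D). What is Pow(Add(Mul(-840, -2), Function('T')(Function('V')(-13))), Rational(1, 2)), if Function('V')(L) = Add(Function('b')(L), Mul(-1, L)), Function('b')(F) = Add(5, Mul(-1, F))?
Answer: Pow(1835, Rational(1, 2)) ≈ 42.837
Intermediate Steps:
Function('V')(L) = Add(5, Mul(-2, L)) (Function('V')(L) = Add(Add(5, Mul(-1, L)), Mul(-1, L)) = Add(5, Mul(-2, L)))
Pow(Add(Mul(-840, -2), Function('T')(Function('V')(-13))), Rational(1, 2)) = Pow(Add(Mul(-840, -2), Mul(5, Add(5, Mul(-2, -13)))), Rational(1, 2)) = Pow(Add(1680, Mul(5, Add(5, 26))), Rational(1, 2)) = Pow(Add(1680, Mul(5, 31)), Rational(1, 2)) = Pow(Add(1680, 155), Rational(1, 2)) = Pow(1835, Rational(1, 2))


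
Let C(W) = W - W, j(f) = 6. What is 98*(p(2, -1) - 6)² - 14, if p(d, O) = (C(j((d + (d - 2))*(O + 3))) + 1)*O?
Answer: 4788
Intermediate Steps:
C(W) = 0
p(d, O) = O (p(d, O) = (0 + 1)*O = 1*O = O)
98*(p(2, -1) - 6)² - 14 = 98*(-1 - 6)² - 14 = 98*(-7)² - 14 = 98*49 - 14 = 4802 - 14 = 4788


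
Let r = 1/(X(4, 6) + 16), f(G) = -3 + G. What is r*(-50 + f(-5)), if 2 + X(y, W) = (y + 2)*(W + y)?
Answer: -29/37 ≈ -0.78378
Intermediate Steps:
X(y, W) = -2 + (2 + y)*(W + y) (X(y, W) = -2 + (y + 2)*(W + y) = -2 + (2 + y)*(W + y))
r = 1/74 (r = 1/((-2 + 4² + 2*6 + 2*4 + 6*4) + 16) = 1/((-2 + 16 + 12 + 8 + 24) + 16) = 1/(58 + 16) = 1/74 ≈ 0.013514)
r*(-50 + f(-5)) = (-50 + (-3 - 5))/74 = (-50 - 8)/74 = (1/74)*(-58) = -29/37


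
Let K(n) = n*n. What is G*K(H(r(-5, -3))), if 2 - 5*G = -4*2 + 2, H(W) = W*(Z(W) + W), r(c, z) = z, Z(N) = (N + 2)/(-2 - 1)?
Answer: 512/5 ≈ 102.40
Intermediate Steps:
Z(N) = -⅔ - N/3 (Z(N) = (2 + N)/(-3) = (2 + N)*(-⅓) = -⅔ - N/3)
H(W) = W*(-⅔ + 2*W/3) (H(W) = W*((-⅔ - W/3) + W) = W*(-⅔ + 2*W/3))
G = 8/5 (G = ⅖ - (-4*2 + 2)/5 = ⅖ - (-8 + 2)/5 = ⅖ - ⅕*(-6) = ⅖ + 6/5 = 8/5 ≈ 1.6000)
K(n) = n²
G*K(H(r(-5, -3))) = 8*((⅔)*(-3)*(-1 - 3))²/5 = 8*((⅔)*(-3)*(-4))²/5 = (8/5)*8² = (8/5)*64 = 512/5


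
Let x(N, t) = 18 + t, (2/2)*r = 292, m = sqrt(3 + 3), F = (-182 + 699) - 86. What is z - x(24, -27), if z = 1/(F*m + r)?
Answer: 4631713/514651 + 431*sqrt(6)/1029302 ≈ 9.0007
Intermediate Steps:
F = 431 (F = 517 - 86 = 431)
m = sqrt(6) ≈ 2.4495
r = 292
z = 1/(292 + 431*sqrt(6)) (z = 1/(431*sqrt(6) + 292) = 1/(292 + 431*sqrt(6)) ≈ 0.00074199)
z - x(24, -27) = (-146/514651 + 431*sqrt(6)/1029302) - (18 - 27) = (-146/514651 + 431*sqrt(6)/1029302) - 1*(-9) = (-146/514651 + 431*sqrt(6)/1029302) + 9 = 4631713/514651 + 431*sqrt(6)/1029302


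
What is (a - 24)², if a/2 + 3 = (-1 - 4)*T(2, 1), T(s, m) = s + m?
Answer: 3600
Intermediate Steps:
T(s, m) = m + s
a = -36 (a = -6 + 2*((-1 - 4)*(1 + 2)) = -6 + 2*(-5*3) = -6 + 2*(-15) = -6 - 30 = -36)
(a - 24)² = (-36 - 24)² = (-60)² = 3600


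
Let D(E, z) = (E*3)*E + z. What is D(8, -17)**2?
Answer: 30625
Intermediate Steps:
D(E, z) = z + 3*E**2 (D(E, z) = (3*E)*E + z = 3*E**2 + z = z + 3*E**2)
D(8, -17)**2 = (-17 + 3*8**2)**2 = (-17 + 3*64)**2 = (-17 + 192)**2 = 175**2 = 30625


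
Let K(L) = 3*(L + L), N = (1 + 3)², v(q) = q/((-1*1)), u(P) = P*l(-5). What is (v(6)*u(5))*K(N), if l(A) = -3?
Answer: 8640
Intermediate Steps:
u(P) = -3*P (u(P) = P*(-3) = -3*P)
v(q) = -q (v(q) = q/(-1) = q*(-1) = -q)
N = 16 (N = 4² = 16)
K(L) = 6*L (K(L) = 3*(2*L) = 6*L)
(v(6)*u(5))*K(N) = ((-1*6)*(-3*5))*(6*16) = -6*(-15)*96 = 90*96 = 8640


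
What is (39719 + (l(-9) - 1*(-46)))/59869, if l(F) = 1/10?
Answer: 20929/31510 ≈ 0.66420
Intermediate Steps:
l(F) = ⅒
(39719 + (l(-9) - 1*(-46)))/59869 = (39719 + (⅒ - 1*(-46)))/59869 = (39719 + (⅒ + 46))*(1/59869) = (39719 + 461/10)*(1/59869) = (397651/10)*(1/59869) = 20929/31510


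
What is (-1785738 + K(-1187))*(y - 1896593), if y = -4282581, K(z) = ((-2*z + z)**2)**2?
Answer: -12266845909164073802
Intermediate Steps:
K(z) = z**4 (K(z) = ((-z)**2)**2 = (z**2)**2 = z**4)
(-1785738 + K(-1187))*(y - 1896593) = (-1785738 + (-1187)**4)*(-4282581 - 1896593) = (-1785738 + 1985193642961)*(-6179174) = 1985191857223*(-6179174) = -12266845909164073802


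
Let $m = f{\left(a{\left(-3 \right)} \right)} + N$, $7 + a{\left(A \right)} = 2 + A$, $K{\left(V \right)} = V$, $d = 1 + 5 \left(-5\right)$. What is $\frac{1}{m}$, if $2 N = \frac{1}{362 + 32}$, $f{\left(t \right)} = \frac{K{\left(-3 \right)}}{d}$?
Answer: $\frac{1576}{199} \approx 7.9196$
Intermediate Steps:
$d = -24$ ($d = 1 - 25 = -24$)
$a{\left(A \right)} = -5 + A$ ($a{\left(A \right)} = -7 + \left(2 + A\right) = -5 + A$)
$f{\left(t \right)} = \frac{1}{8}$ ($f{\left(t \right)} = - \frac{3}{-24} = \left(-3\right) \left(- \frac{1}{24}\right) = \frac{1}{8}$)
$N = \frac{1}{788}$ ($N = \frac{1}{2 \left(362 + 32\right)} = \frac{1}{2 \cdot 394} = \frac{1}{2} \cdot \frac{1}{394} = \frac{1}{788} \approx 0.001269$)
$m = \frac{199}{1576}$ ($m = \frac{1}{8} + \frac{1}{788} = \frac{199}{1576} \approx 0.12627$)
$\frac{1}{m} = \frac{1}{\frac{199}{1576}} = \frac{1576}{199}$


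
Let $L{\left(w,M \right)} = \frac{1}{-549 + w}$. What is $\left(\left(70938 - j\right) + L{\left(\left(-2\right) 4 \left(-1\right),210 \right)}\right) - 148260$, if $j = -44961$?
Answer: $- \frac{17507302}{541} \approx -32361.0$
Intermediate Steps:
$\left(\left(70938 - j\right) + L{\left(\left(-2\right) 4 \left(-1\right),210 \right)}\right) - 148260 = \left(\left(70938 - -44961\right) + \frac{1}{-549 + \left(-2\right) 4 \left(-1\right)}\right) - 148260 = \left(\left(70938 + 44961\right) + \frac{1}{-549 - -8}\right) - 148260 = \left(115899 + \frac{1}{-549 + 8}\right) - 148260 = \left(115899 + \frac{1}{-541}\right) - 148260 = \left(115899 - \frac{1}{541}\right) - 148260 = \frac{62701358}{541} - 148260 = - \frac{17507302}{541}$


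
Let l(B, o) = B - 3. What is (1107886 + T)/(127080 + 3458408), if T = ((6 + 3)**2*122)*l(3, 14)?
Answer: 553943/1792744 ≈ 0.30899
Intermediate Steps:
l(B, o) = -3 + B
T = 0 (T = ((6 + 3)**2*122)*(-3 + 3) = (9**2*122)*0 = (81*122)*0 = 9882*0 = 0)
(1107886 + T)/(127080 + 3458408) = (1107886 + 0)/(127080 + 3458408) = 1107886/3585488 = 1107886*(1/3585488) = 553943/1792744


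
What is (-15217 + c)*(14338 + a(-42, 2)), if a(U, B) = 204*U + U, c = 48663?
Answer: 191578688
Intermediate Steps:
a(U, B) = 205*U
(-15217 + c)*(14338 + a(-42, 2)) = (-15217 + 48663)*(14338 + 205*(-42)) = 33446*(14338 - 8610) = 33446*5728 = 191578688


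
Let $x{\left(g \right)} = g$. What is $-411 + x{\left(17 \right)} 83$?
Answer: $1000$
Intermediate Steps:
$-411 + x{\left(17 \right)} 83 = -411 + 17 \cdot 83 = -411 + 1411 = 1000$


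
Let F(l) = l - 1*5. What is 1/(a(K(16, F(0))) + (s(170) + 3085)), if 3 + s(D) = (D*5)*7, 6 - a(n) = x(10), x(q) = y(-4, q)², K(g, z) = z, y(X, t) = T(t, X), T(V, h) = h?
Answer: 1/9022 ≈ 0.00011084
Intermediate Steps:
F(l) = -5 + l (F(l) = l - 5 = -5 + l)
y(X, t) = X
x(q) = 16 (x(q) = (-4)² = 16)
a(n) = -10 (a(n) = 6 - 1*16 = 6 - 16 = -10)
s(D) = -3 + 35*D (s(D) = -3 + (D*5)*7 = -3 + (5*D)*7 = -3 + 35*D)
1/(a(K(16, F(0))) + (s(170) + 3085)) = 1/(-10 + ((-3 + 35*170) + 3085)) = 1/(-10 + ((-3 + 5950) + 3085)) = 1/(-10 + (5947 + 3085)) = 1/(-10 + 9032) = 1/9022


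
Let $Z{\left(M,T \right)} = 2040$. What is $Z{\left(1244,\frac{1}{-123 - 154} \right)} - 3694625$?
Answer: $-3692585$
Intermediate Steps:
$Z{\left(1244,\frac{1}{-123 - 154} \right)} - 3694625 = 2040 - 3694625 = -3692585$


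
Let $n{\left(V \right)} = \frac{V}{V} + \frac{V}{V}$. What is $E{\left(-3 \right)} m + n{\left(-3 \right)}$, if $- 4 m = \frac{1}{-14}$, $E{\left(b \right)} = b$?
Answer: $\frac{109}{56} \approx 1.9464$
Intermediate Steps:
$n{\left(V \right)} = 2$ ($n{\left(V \right)} = 1 + 1 = 2$)
$m = \frac{1}{56}$ ($m = - \frac{1}{4 \left(-14\right)} = \left(- \frac{1}{4}\right) \left(- \frac{1}{14}\right) = \frac{1}{56} \approx 0.017857$)
$E{\left(-3 \right)} m + n{\left(-3 \right)} = \left(-3\right) \frac{1}{56} + 2 = - \frac{3}{56} + 2 = \frac{109}{56}$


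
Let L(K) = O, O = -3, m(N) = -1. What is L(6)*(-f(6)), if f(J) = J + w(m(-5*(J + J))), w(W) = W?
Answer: 15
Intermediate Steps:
f(J) = -1 + J (f(J) = J - 1 = -1 + J)
L(K) = -3
L(6)*(-f(6)) = -(-3)*(-1 + 6) = -(-3)*5 = -3*(-5) = 15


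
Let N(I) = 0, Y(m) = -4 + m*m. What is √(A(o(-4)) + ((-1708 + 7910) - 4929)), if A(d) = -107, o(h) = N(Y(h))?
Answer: √1166 ≈ 34.147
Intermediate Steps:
Y(m) = -4 + m²
o(h) = 0
√(A(o(-4)) + ((-1708 + 7910) - 4929)) = √(-107 + ((-1708 + 7910) - 4929)) = √(-107 + (6202 - 4929)) = √(-107 + 1273) = √1166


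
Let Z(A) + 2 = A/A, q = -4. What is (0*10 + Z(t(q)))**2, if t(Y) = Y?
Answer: 1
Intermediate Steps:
Z(A) = -1 (Z(A) = -2 + A/A = -2 + 1 = -1)
(0*10 + Z(t(q)))**2 = (0*10 - 1)**2 = (0 - 1)**2 = (-1)**2 = 1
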